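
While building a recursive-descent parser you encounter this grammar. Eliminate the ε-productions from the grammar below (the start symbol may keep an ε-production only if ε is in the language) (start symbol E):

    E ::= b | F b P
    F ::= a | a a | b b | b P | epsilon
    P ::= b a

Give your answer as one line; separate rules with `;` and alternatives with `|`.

The nullable symbols are {F}.
ε ∉ L(G), so no ε-production is kept.
Expand every rule over subsets of its nullable positions: E → F b P gives F b P | b P.

E ::= b | F b P | b P; F ::= a | a a | b b | b P; P ::= b a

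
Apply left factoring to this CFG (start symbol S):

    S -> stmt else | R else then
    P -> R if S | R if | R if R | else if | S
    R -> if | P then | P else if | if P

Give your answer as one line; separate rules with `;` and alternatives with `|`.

P has alternatives sharing prefix 'R if': factor to P → R if P' with P' → S | ε | R.
R has alternatives sharing prefix 'if': factor to R → if R' with R' → ε | P.
R has alternatives sharing prefix 'P': factor to R → P R'' with R'' → then | else if.

S -> stmt else | R else then; P -> else if | S | R if P'; R -> if R' | P R''; P' -> S | eps | R; R' -> eps | P; R'' -> then | else if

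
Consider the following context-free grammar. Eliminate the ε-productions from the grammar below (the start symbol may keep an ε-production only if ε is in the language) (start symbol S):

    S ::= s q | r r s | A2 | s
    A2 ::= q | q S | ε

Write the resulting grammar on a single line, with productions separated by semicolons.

Nullable set = {A2, S}.
ε ∈ L(G) since S is nullable, so keep S → ε.

S ::= s q | r r s | A2 | s | ε; A2 ::= q | q S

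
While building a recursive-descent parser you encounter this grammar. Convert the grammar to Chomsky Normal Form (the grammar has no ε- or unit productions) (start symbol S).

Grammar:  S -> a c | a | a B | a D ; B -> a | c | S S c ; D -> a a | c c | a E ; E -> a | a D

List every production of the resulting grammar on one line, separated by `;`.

Introduce a nonterminal for each terminal appearing in a rule of length ≥ 2: X1 → a, X2 → c.
Binarize each right-hand side of length ≥ 3 by chaining fresh nonterminals (Y1, Y2, …): affected rules were B → S S X2.

S -> X1 X2 | a | X1 B | X1 D; B -> a | c | S Y1; D -> X1 X1 | X2 X2 | X1 E; E -> a | X1 D; X1 -> a; X2 -> c; Y1 -> S X2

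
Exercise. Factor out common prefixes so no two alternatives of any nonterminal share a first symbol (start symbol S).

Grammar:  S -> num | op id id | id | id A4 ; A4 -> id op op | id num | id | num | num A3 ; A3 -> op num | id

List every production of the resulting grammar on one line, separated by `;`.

S has alternatives sharing prefix 'id': factor to S → id S' with S' → ε | A4.
A4 has alternatives sharing prefix 'id': factor to A4 → id A4' with A4' → op op | num | ε.
A4 has alternatives sharing prefix 'num': factor to A4 → num A4'' with A4'' → ε | A3.

S -> num | op id id | id S'; A4 -> id A4' | num A4''; A3 -> op num | id; S' -> epsilon | A4; A4' -> op op | num | epsilon; A4'' -> epsilon | A3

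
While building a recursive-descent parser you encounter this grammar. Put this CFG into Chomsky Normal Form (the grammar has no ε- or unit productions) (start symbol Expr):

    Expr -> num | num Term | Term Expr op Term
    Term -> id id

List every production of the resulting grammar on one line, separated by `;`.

Expr -> num | X1 Term | Term Y1; Term -> X3 X3; X1 -> num; X2 -> op; X3 -> id; Y1 -> Expr Y2; Y2 -> X2 Term

Introduce a nonterminal for each terminal appearing in a rule of length ≥ 2: X1 → num, X2 → op, X3 → id.
Binarize each right-hand side of length ≥ 3 by chaining fresh nonterminals (Y1, Y2, …): affected rules were Expr → Term Expr X2 Term.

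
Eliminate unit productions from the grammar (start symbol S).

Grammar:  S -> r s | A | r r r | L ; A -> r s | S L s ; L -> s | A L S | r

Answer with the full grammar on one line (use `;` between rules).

Unit pairs: S ⇒* {A, L}.
Replace each nonterminal's rules with the union of the non-unit rules of every nonterminal it unit-derives.

S -> s | A L S | r | r s | r r r | S L s; A -> r s | S L s; L -> s | A L S | r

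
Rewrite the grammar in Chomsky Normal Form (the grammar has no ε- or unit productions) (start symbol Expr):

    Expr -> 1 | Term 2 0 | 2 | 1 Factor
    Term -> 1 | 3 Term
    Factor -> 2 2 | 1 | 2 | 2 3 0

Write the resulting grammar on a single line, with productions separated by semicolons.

Expr -> 1 | Term Y1 | 2 | X3 Factor; Term -> 1 | X4 Term; Factor -> X1 X1 | 1 | 2 | X1 Y2; X1 -> 2; X2 -> 0; X3 -> 1; X4 -> 3; Y1 -> X1 X2; Y2 -> X4 X2

Introduce a nonterminal for each terminal appearing in a rule of length ≥ 2: X1 → 2, X2 → 0, X3 → 1, X4 → 3.
Binarize each right-hand side of length ≥ 3 by chaining fresh nonterminals (Y1, Y2, …): affected rules were Expr → Term X1 X2; Factor → X1 X4 X2.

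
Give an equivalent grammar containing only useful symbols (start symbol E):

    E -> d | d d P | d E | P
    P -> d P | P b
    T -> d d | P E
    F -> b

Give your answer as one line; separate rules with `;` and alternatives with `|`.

Generating nonterminals: {E, F, T}.
Reachable from E after that: {E}.
Removed useless symbols: {F, P, T} and every production mentioning them.

E -> d | d E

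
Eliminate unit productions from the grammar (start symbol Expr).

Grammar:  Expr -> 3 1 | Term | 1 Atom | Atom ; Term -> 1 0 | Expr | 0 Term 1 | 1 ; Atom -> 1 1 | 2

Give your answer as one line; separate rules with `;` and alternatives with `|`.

Unit pairs: Expr ⇒* {Atom, Term}; Term ⇒* {Atom, Expr}.
For each unit pair (A, B), copy every non-unit production of B to A, then drop all unit productions.

Expr -> 1 0 | 0 Term 1 | 1 | 1 1 | 2 | 3 1 | 1 Atom; Term -> 1 0 | 0 Term 1 | 1 | 1 1 | 2 | 3 1 | 1 Atom; Atom -> 1 1 | 2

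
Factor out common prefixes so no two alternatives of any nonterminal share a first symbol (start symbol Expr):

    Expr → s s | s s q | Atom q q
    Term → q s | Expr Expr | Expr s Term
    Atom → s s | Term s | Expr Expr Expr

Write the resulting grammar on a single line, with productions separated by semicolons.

Expr has alternatives sharing prefix 's s': factor to Expr → s s Expr1 with Expr1 → ε | q.
Term has alternatives sharing prefix 'Expr': factor to Term → Expr Term1 with Term1 → Expr | s Term.

Expr → Atom q q | s s Expr1; Term → q s | Expr Term1; Atom → s s | Term s | Expr Expr Expr; Expr1 → eps | q; Term1 → Expr | s Term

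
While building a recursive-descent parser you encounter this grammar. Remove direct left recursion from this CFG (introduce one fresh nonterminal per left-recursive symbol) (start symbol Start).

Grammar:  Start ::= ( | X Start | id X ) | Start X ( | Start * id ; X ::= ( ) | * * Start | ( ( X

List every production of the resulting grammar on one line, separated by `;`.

Directly left-recursive nonterminal: Start.
For Start: α = {X (, * id}, β = {(, X Start, id X )}. Rewrite as Start → β Start1 and Start1 → α Start1 | ε.

Start ::= ( Start1 | X Start Start1 | id X ) Start1; X ::= ( ) | * * Start | ( ( X; Start1 ::= X ( Start1 | * id Start1 | ε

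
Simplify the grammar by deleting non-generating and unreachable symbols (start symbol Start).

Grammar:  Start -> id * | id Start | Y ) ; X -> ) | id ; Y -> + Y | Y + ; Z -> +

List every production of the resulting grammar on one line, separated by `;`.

Generating nonterminals: {Start, X, Z}.
Reachable from Start after that: {Start}.
Removed useless symbols: {X, Y, Z} and every production mentioning them.

Start -> id * | id Start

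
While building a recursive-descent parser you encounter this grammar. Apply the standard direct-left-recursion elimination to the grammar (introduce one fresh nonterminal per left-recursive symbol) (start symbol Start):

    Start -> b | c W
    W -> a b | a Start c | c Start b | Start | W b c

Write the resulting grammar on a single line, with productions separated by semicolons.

Left recursion appears on W.
For W: α = {b c}, β = {a b, a Start c, c Start b, Start}. Rewrite as W → β W1 and W1 → α W1 | ε.

Start -> b | c W; W -> a b W1 | a Start c W1 | c Start b W1 | Start W1; W1 -> b c W1 | epsilon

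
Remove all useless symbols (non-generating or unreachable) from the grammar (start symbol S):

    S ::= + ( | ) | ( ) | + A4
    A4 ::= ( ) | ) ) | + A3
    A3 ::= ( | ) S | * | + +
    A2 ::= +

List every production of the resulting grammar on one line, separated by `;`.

Generating nonterminals: {A2, A3, A4, S}.
Reachable from S after that: {A3, A4, S}.
Removed useless symbols: {A2} and every production mentioning them.

S ::= + ( | ) | ( ) | + A4; A4 ::= ( ) | ) ) | + A3; A3 ::= ( | ) S | * | + +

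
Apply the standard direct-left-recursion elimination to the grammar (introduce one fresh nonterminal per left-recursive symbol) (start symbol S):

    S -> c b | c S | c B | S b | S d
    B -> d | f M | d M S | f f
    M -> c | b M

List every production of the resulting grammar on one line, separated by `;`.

S is directly left-recursive.
For S: α = {b, d}, β = {c b, c S, c B}. Rewrite as S → β S' and S' → α S' | ε.

S -> c b S' | c S S' | c B S'; B -> d | f M | d M S | f f; M -> c | b M; S' -> b S' | d S' | ε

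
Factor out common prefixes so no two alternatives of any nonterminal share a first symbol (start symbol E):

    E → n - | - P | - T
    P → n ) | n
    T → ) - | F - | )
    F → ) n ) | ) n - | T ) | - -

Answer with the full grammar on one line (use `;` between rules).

E has alternatives sharing prefix '-': factor to E → - E' with E' → P | T.
P has alternatives sharing prefix 'n': factor to P → n P' with P' → ) | ε.
T has alternatives sharing prefix ')': factor to T → ) T' with T' → - | ε.
F has alternatives sharing prefix ') n': factor to F → ) n F' with F' → ) | -.

E → n - | - E'; P → n P'; T → F - | ) T'; F → T ) | - - | ) n F'; E' → P | T; P' → ) | ε; T' → - | ε; F' → ) | -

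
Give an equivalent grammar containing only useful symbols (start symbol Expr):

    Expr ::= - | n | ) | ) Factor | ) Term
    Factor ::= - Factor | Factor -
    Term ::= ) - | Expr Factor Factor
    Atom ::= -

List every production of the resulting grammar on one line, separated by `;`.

Generating nonterminals: {Atom, Expr, Term}.
Reachable from Expr after that: {Expr, Term}.
Removed useless symbols: {Atom, Factor} and every production mentioning them.

Expr ::= - | n | ) | ) Term; Term ::= ) -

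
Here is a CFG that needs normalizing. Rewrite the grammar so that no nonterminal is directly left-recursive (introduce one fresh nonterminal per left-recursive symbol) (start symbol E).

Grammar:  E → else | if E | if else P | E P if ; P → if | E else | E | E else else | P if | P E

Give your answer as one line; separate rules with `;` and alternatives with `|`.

Left recursion appears on E, P.
For E: α = {P if}, β = {else, if E, if else P}. Rewrite as E → β E' and E' → α E' | ε.
For P: α = {if, E}, β = {if, E else, E, E else else}. Rewrite as P → β P' and P' → α P' | ε.

E → else E' | if E E' | if else P E'; P → if P' | E else P' | E P' | E else else P'; E' → P if E' | ε; P' → if P' | E P' | ε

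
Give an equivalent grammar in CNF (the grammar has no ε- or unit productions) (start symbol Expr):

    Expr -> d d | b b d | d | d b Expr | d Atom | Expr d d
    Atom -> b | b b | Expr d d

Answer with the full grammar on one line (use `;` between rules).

Introduce a nonterminal for each terminal appearing in a rule of length ≥ 2: X1 → d, X2 → b.
Binarize each right-hand side of length ≥ 3 by chaining fresh nonterminals (Y1, Y2, …): affected rules were Expr → X2 X2 X1; Expr → X1 X2 Expr; Expr → Expr X1 X1; Atom → Expr X1 X1.

Expr -> X1 X1 | X2 Y1 | d | X1 Y2 | X1 Atom | Expr Y3; Atom -> b | X2 X2 | Expr Y4; X1 -> d; X2 -> b; Y1 -> X2 X1; Y2 -> X2 Expr; Y3 -> X1 X1; Y4 -> X1 X1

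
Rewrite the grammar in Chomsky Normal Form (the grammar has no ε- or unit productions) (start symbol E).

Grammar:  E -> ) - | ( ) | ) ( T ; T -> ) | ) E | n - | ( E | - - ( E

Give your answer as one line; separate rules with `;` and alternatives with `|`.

Introduce a nonterminal for each terminal appearing in a rule of length ≥ 2: X1 → ), X2 → -, X3 → (, X4 → n.
Binarize each right-hand side of length ≥ 3 by chaining fresh nonterminals (Y1, Y2, …): affected rules were E → X1 X3 T; T → X2 X2 X3 E.

E -> X1 X2 | X3 X1 | X1 Y1; T -> ) | X1 E | X4 X2 | X3 E | X2 Y2; X1 -> ); X2 -> -; X3 -> (; X4 -> n; Y1 -> X3 T; Y2 -> X2 Y3; Y3 -> X3 E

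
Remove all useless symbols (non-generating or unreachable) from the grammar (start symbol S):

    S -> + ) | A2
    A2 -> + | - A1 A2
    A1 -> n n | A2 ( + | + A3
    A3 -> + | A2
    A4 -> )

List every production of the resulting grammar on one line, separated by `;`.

S -> + ) | A2; A2 -> + | - A1 A2; A1 -> n n | A2 ( + | + A3; A3 -> + | A2

Generating nonterminals: {A1, A2, A3, A4, S}.
Reachable from S after that: {A1, A2, A3, S}.
Removed useless symbols: {A4} and every production mentioning them.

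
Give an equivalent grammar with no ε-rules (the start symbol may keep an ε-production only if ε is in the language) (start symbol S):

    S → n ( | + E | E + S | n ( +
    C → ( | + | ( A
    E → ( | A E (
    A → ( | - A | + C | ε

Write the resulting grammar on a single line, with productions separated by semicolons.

S → n ( | + E | E + S | n ( +; C → ( | + | ( A; E → ( | A E ( | E (; A → ( | - A | - | + C

The nullable symbols are {A}.
ε ∉ L(G), so no ε-production is kept.
Expand every rule over subsets of its nullable positions: E → A E ( gives A E ( | E (. A → - A gives - A | -.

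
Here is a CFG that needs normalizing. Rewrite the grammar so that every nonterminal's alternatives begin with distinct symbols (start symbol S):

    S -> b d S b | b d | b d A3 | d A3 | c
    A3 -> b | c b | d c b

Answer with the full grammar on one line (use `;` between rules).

S has alternatives sharing prefix 'b d': factor to S → b d S' with S' → S b | ε | A3.

S -> d A3 | c | b d S'; A3 -> b | c b | d c b; S' -> S b | eps | A3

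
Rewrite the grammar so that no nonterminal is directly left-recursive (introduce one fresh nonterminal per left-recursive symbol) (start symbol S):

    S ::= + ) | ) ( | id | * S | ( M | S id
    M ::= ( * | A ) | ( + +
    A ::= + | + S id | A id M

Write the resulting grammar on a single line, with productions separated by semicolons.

Left recursion appears on S, A.
For S: α = {id}, β = {+ ), ) (, id, * S, ( M}. Rewrite as S → β S' and S' → α S' | ε.
For A: α = {id M}, β = {+, + S id}. Rewrite as A → β A' and A' → α A' | ε.

S ::= + ) S' | ) ( S' | id S' | * S S' | ( M S'; M ::= ( * | A ) | ( + +; A ::= + A' | + S id A'; S' ::= id S' | ε; A' ::= id M A' | ε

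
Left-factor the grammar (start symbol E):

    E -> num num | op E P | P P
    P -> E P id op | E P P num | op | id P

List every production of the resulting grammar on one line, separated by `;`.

P has alternatives sharing prefix 'E P': factor to P → E P P' with P' → id op | P num.

E -> num num | op E P | P P; P -> op | id P | E P P'; P' -> id op | P num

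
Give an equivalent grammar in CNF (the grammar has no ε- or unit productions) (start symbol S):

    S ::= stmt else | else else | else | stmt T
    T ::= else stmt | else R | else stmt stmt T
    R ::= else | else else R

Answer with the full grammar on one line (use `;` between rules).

S ::= X1 X2 | X2 X2 | else | X1 T; T ::= X2 X1 | X2 R | X2 Y1; R ::= else | X2 Y3; X1 ::= stmt; X2 ::= else; Y1 ::= X1 Y2; Y2 ::= X1 T; Y3 ::= X2 R

Introduce a nonterminal for each terminal appearing in a rule of length ≥ 2: X1 → stmt, X2 → else.
Binarize each right-hand side of length ≥ 3 by chaining fresh nonterminals (Y1, Y2, …): affected rules were T → X2 X1 X1 T; R → X2 X2 R.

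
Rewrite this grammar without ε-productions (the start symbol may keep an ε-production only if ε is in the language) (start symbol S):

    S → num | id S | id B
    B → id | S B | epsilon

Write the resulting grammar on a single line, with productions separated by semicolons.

The nullable symbols are {B}.
ε ∉ L(G), so no ε-production is kept.
For each production, add variants omitting each subset of nullable occurrences: S → id B gives id B | id. B → S B gives S B | S.

S → num | id S | id B | id; B → id | S B | S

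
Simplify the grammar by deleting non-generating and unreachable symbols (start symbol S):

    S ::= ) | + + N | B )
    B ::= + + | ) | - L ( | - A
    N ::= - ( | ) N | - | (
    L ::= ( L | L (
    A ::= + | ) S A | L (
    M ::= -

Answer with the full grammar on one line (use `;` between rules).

Generating nonterminals: {A, B, M, N, S}.
Reachable from S after that: {A, B, N, S}.
Removed useless symbols: {L, M} and every production mentioning them.

S ::= ) | + + N | B ); B ::= + + | ) | - A; N ::= - ( | ) N | - | (; A ::= + | ) S A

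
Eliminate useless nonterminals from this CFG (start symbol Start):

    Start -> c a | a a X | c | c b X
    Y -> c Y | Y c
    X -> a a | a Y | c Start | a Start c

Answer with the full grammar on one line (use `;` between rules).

Start -> c a | a a X | c | c b X; X -> a a | c Start | a Start c

Generating nonterminals: {Start, X}.
Reachable from Start after that: {Start, X}.
Removed useless symbols: {Y} and every production mentioning them.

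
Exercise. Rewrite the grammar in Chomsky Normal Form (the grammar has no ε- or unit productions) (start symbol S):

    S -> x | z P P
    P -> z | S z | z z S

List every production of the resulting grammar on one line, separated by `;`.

S -> x | X1 Y1; P -> z | S X1 | X1 Y2; X1 -> z; Y1 -> P P; Y2 -> X1 S

Introduce a nonterminal for each terminal appearing in a rule of length ≥ 2: X1 → z.
Binarize each right-hand side of length ≥ 3 by chaining fresh nonterminals (Y1, Y2, …): affected rules were S → X1 P P; P → X1 X1 S.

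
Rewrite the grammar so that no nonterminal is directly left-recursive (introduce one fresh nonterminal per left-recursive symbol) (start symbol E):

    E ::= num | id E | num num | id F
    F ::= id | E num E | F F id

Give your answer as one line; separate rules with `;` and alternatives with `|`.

E ::= num | id E | num num | id F; F ::= id F' | E num E F'; F' ::= F id F' | ε

Left recursion appears on F.
For F: α = {F id}, β = {id, E num E}. Rewrite as F → β F' and F' → α F' | ε.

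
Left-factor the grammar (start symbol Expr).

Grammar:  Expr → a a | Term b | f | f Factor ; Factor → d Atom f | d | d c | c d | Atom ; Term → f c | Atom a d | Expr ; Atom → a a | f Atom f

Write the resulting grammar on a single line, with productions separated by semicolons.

Expr → a a | Term b | f Expr1; Factor → c d | Atom | d Factor1; Term → f c | Atom a d | Expr; Atom → a a | f Atom f; Expr1 → eps | Factor; Factor1 → Atom f | eps | c

Expr has alternatives sharing prefix 'f': factor to Expr → f Expr1 with Expr1 → ε | Factor.
Factor has alternatives sharing prefix 'd': factor to Factor → d Factor1 with Factor1 → Atom f | ε | c.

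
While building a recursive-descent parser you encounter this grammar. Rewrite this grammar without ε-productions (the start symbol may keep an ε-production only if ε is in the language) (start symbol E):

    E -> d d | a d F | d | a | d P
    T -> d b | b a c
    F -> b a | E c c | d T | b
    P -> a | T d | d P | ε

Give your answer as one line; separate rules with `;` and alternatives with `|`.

E -> d d | a d F | d | a | d P; T -> d b | b a c; F -> b a | E c c | d T | b; P -> a | T d | d P | d

Nullable nonterminals: {P}.
ε ∉ L(G), so no ε-production is kept.
Expand every rule over subsets of its nullable positions: P → d P gives d P | d.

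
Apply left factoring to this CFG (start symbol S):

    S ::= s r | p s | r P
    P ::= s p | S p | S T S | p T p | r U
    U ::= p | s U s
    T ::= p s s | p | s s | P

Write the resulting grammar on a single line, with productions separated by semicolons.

S ::= s r | p s | r P; P ::= s p | p T p | r U | S P'; U ::= p | s U s; T ::= s s | P | p T'; P' ::= p | T S; T' ::= s s | ε

P has alternatives sharing prefix 'S': factor to P → S P' with P' → p | T S.
T has alternatives sharing prefix 'p': factor to T → p T' with T' → s s | ε.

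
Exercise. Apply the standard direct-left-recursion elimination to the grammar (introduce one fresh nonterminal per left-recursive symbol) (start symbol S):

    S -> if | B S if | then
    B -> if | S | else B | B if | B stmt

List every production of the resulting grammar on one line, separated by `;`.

Directly left-recursive nonterminal: B.
For B: α = {if, stmt}, β = {if, S, else B}. Rewrite as B → β B' and B' → α B' | ε.

S -> if | B S if | then; B -> if B' | S B' | else B B'; B' -> if B' | stmt B' | eps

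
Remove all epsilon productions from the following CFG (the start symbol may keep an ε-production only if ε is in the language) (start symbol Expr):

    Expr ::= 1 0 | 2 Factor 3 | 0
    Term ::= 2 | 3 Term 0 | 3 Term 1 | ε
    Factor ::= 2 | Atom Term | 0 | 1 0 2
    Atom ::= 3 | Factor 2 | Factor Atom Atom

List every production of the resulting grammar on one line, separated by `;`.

Expr ::= 1 0 | 2 Factor 3 | 0; Term ::= 2 | 3 Term 0 | 3 0 | 3 Term 1 | 3 1; Factor ::= 2 | Atom Term | Atom | 0 | 1 0 2; Atom ::= 3 | Factor 2 | Factor Atom Atom

Nullable set = {Term}.
ε ∉ L(G), so no ε-production is kept.
Expand every rule over subsets of its nullable positions: Term → 3 Term 0 gives 3 Term 0 | 3 0. Term → 3 Term 1 gives 3 Term 1 | 3 1. Factor → Atom Term gives Atom Term | Atom.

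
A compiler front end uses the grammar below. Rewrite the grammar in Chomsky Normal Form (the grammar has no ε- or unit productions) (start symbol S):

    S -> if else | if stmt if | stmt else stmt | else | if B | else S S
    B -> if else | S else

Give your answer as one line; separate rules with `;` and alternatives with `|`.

S -> X1 X2 | X1 Y1 | X3 Y2 | else | X1 B | X2 Y3; B -> X1 X2 | S X2; X1 -> if; X2 -> else; X3 -> stmt; Y1 -> X3 X1; Y2 -> X2 X3; Y3 -> S S

Introduce a nonterminal for each terminal appearing in a rule of length ≥ 2: X1 → if, X2 → else, X3 → stmt.
Binarize each right-hand side of length ≥ 3 by chaining fresh nonterminals (Y1, Y2, …): affected rules were S → X1 X3 X1; S → X3 X2 X3; S → X2 S S.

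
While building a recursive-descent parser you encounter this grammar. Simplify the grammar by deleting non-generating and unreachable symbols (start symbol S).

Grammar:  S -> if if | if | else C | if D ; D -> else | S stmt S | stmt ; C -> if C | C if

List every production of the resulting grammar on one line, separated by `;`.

Generating nonterminals: {D, S}.
Reachable from S after that: {D, S}.
Removed useless symbols: {C} and every production mentioning them.

S -> if if | if | if D; D -> else | S stmt S | stmt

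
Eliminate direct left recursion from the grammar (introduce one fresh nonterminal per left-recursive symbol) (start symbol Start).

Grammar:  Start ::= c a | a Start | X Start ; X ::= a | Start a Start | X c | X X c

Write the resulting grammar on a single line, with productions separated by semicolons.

X is directly left-recursive.
For X: α = {c, X c}, β = {a, Start a Start}. Rewrite as X → β X1 and X1 → α X1 | ε.

Start ::= c a | a Start | X Start; X ::= a X1 | Start a Start X1; X1 ::= c X1 | X c X1 | ε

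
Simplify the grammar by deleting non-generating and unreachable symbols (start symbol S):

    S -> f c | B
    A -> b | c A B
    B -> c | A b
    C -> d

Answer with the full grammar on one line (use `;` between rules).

Generating nonterminals: {A, B, C, S}.
Reachable from S after that: {A, B, S}.
Removed useless symbols: {C} and every production mentioning them.

S -> f c | B; A -> b | c A B; B -> c | A b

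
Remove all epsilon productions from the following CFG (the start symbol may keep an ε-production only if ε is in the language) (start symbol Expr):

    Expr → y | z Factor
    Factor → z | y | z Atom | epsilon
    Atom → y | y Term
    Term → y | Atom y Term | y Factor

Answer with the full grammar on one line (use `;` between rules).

Expr → y | z Factor | z; Factor → z | y | z Atom; Atom → y | y Term; Term → y | Atom y Term | y Factor

Nullable nonterminals: {Factor}.
ε ∉ L(G), so no ε-production is kept.
Add the nullable-subset variants: Expr → z Factor gives z Factor | z.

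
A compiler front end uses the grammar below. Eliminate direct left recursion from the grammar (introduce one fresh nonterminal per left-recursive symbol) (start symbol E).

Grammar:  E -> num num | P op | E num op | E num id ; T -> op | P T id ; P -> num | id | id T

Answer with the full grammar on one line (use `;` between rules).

E is directly left-recursive.
For E: α = {num op, num id}, β = {num num, P op}. Rewrite as E → β E' and E' → α E' | ε.

E -> num num E' | P op E'; T -> op | P T id; P -> num | id | id T; E' -> num op E' | num id E' | eps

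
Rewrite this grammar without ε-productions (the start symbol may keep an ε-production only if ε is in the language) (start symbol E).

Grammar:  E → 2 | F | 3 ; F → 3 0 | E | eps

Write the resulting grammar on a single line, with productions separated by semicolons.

The nullable symbols are {E, F}.
ε ∈ L(G) since E is nullable, so keep E → ε.

E → 2 | F | 3 | eps; F → 3 0 | E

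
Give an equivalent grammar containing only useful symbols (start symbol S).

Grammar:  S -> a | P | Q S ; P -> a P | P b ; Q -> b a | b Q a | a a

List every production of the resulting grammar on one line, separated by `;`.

S -> a | Q S; Q -> b a | b Q a | a a

Generating nonterminals: {Q, S}.
Reachable from S after that: {Q, S}.
Removed useless symbols: {P} and every production mentioning them.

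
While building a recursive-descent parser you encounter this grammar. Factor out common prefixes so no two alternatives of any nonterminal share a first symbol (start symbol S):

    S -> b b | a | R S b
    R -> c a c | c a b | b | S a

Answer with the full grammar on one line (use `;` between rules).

R has alternatives sharing prefix 'c a': factor to R → c a R' with R' → c | b.

S -> b b | a | R S b; R -> b | S a | c a R'; R' -> c | b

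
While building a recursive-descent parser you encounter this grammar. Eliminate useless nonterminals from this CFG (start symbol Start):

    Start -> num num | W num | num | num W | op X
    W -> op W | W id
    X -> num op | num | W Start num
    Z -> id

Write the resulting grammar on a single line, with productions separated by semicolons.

Start -> num num | num | op X; X -> num op | num

Generating nonterminals: {Start, X, Z}.
Reachable from Start after that: {Start, X}.
Removed useless symbols: {W, Z} and every production mentioning them.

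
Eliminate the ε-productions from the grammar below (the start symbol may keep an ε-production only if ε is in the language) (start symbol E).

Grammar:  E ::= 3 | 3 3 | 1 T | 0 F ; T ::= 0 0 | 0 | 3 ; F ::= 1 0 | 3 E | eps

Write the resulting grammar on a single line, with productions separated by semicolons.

Nullable set = {F}.
ε ∉ L(G), so no ε-production is kept.
Add the nullable-subset variants: E → 0 F gives 0 F | 0.

E ::= 3 | 3 3 | 1 T | 0 F | 0; T ::= 0 0 | 0 | 3; F ::= 1 0 | 3 E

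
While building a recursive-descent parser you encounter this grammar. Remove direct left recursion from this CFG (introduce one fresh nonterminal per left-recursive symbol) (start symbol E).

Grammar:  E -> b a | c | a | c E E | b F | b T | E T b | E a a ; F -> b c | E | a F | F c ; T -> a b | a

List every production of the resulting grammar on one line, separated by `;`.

Left recursion appears on E, F.
For E: α = {T b, a a}, β = {b a, c, a, c E E, b F, b T}. Rewrite as E → β E' and E' → α E' | ε.
For F: α = {c}, β = {b c, E, a F}. Rewrite as F → β F' and F' → α F' | ε.

E -> b a E' | c E' | a E' | c E E E' | b F E' | b T E'; F -> b c F' | E F' | a F F'; T -> a b | a; E' -> T b E' | a a E' | ε; F' -> c F' | ε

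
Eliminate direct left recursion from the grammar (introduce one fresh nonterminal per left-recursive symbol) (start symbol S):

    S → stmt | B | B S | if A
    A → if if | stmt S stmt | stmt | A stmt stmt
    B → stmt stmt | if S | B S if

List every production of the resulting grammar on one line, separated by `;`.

S → stmt | B | B S | if A; A → if if A' | stmt S stmt A' | stmt A'; B → stmt stmt B' | if S B'; A' → stmt stmt A' | ε; B' → S if B' | ε

Left recursion appears on A, B.
For A: α = {stmt stmt}, β = {if if, stmt S stmt, stmt}. Rewrite as A → β A' and A' → α A' | ε.
For B: α = {S if}, β = {stmt stmt, if S}. Rewrite as B → β B' and B' → α B' | ε.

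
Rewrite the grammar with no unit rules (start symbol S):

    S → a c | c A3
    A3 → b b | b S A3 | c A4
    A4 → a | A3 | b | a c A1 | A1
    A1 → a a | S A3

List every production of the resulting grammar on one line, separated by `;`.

Unit pairs: A4 ⇒* {A1, A3}.
For every A with A ⇒* B via unit rules, add B's non-unit alternatives to A; then delete every rule of the form X → Y.

S → a c | c A3; A3 → b b | b S A3 | c A4; A4 → a | b | a c A1 | a a | S A3 | b b | b S A3 | c A4; A1 → a a | S A3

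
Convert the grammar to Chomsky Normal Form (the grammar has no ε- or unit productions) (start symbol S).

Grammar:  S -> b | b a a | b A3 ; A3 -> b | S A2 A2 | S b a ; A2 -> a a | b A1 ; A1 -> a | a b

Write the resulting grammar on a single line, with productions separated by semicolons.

Introduce a nonterminal for each terminal appearing in a rule of length ≥ 2: X1 → b, X2 → a.
Binarize each right-hand side of length ≥ 3 by chaining fresh nonterminals (Y1, Y2, …): affected rules were S → X1 X2 X2; A3 → S A2 A2; A3 → S X1 X2.

S -> b | X1 Y1 | X1 A3; A3 -> b | S Y2 | S Y3; A2 -> X2 X2 | X1 A1; A1 -> a | X2 X1; X1 -> b; X2 -> a; Y1 -> X2 X2; Y2 -> A2 A2; Y3 -> X1 X2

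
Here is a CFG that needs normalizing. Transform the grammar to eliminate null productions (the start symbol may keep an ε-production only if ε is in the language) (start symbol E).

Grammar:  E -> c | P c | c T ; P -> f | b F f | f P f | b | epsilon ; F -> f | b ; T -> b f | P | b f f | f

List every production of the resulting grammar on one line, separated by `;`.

E -> c | P c | c T; P -> f | b F f | f P f | f f | b; F -> f | b; T -> b f | P | b f f | f

Nullable nonterminals: {P, T}.
ε ∉ L(G), so no ε-production is kept.
For each production, add variants omitting each subset of nullable occurrences: P → f P f gives f P f | f f.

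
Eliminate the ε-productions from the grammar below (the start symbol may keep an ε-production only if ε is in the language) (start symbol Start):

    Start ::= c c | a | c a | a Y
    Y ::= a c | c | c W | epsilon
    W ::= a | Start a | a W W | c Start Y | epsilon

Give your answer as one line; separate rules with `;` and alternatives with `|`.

Start ::= c c | a | c a | a Y; Y ::= a c | c | c W; W ::= a | Start a | a W W | a W | c Start Y | c Start

The nullable symbols are {W, Y}.
ε ∉ L(G), so no ε-production is kept.
Expand every rule over subsets of its nullable positions: W → a W W gives a W W | a W. W → c Start Y gives c Start Y | c Start.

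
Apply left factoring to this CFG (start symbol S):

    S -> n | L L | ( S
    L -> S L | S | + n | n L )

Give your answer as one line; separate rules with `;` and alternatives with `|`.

L has alternatives sharing prefix 'S': factor to L → S L' with L' → L | ε.

S -> n | L L | ( S; L -> + n | n L ) | S L'; L' -> L | ε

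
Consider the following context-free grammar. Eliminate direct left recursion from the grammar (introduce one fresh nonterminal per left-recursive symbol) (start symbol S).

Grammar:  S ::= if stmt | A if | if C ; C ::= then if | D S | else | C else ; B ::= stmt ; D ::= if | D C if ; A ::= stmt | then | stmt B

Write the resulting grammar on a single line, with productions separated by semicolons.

Left recursion appears on C, D.
For C: α = {else}, β = {then if, D S, else}. Rewrite as C → β C' and C' → α C' | ε.
For D: α = {C if}, β = {if}. Rewrite as D → β D' and D' → α D' | ε.

S ::= if stmt | A if | if C; C ::= then if C' | D S C' | else C'; B ::= stmt; D ::= if D'; A ::= stmt | then | stmt B; C' ::= else C' | eps; D' ::= C if D' | eps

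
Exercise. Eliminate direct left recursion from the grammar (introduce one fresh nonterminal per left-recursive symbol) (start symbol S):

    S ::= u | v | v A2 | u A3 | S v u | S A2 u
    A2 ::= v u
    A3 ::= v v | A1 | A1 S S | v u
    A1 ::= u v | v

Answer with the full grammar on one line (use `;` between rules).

S is directly left-recursive.
For S: α = {v u, A2 u}, β = {u, v, v A2, u A3}. Rewrite as S → β S' and S' → α S' | ε.

S ::= u S' | v S' | v A2 S' | u A3 S'; A2 ::= v u; A3 ::= v v | A1 | A1 S S | v u; A1 ::= u v | v; S' ::= v u S' | A2 u S' | ε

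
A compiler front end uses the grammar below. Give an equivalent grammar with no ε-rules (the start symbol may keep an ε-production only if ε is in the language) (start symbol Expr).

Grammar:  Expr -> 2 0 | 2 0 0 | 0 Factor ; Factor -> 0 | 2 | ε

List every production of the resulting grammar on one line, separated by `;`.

Expr -> 2 0 | 2 0 0 | 0 Factor | 0; Factor -> 0 | 2

The nullable symbols are {Factor}.
ε ∉ L(G), so no ε-production is kept.
Add the nullable-subset variants: Expr → 0 Factor gives 0 Factor | 0.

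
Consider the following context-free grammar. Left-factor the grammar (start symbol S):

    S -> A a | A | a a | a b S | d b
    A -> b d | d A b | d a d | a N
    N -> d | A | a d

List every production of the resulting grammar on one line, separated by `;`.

S -> d b | A S' | a S''; A -> b d | a N | d A'; N -> d | A | a d; S' -> a | epsilon; S'' -> a | b S; A' -> A b | a d

S has alternatives sharing prefix 'A': factor to S → A S' with S' → a | ε.
S has alternatives sharing prefix 'a': factor to S → a S'' with S'' → a | b S.
A has alternatives sharing prefix 'd': factor to A → d A' with A' → A b | a d.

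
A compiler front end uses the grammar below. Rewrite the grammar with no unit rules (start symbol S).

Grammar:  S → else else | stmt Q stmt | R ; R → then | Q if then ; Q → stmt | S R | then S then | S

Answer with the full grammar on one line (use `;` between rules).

S → else else | stmt Q stmt | then | Q if then; R → then | Q if then; Q → then | Q if then | else else | stmt Q stmt | stmt | S R | then S then

Unit pairs: Q ⇒* {R, S}; S ⇒* {R}.
For each unit pair (A, B), copy every non-unit production of B to A, then drop all unit productions.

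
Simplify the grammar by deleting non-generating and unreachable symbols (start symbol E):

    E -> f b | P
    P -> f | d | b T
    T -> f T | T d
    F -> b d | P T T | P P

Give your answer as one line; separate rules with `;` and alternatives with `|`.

E -> f b | P; P -> f | d

Generating nonterminals: {E, F, P}.
Reachable from E after that: {E, P}.
Removed useless symbols: {F, T} and every production mentioning them.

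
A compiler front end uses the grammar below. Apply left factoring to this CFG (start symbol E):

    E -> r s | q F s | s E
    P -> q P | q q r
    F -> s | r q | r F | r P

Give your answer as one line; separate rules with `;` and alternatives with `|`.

P has alternatives sharing prefix 'q': factor to P → q P' with P' → P | q r.
F has alternatives sharing prefix 'r': factor to F → r F' with F' → q | F | P.

E -> r s | q F s | s E; P -> q P'; F -> s | r F'; P' -> P | q r; F' -> q | F | P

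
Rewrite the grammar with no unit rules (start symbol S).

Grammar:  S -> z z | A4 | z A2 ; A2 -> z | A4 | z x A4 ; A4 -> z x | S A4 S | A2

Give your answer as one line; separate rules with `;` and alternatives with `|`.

Unit pairs: A2 ⇒* {A4}; A4 ⇒* {A2}; S ⇒* {A2, A4}.
Replace each nonterminal's rules with the union of the non-unit rules of every nonterminal it unit-derives.

S -> z x | S A4 S | z | z x A4 | z z | z A2; A2 -> z x | S A4 S | z | z x A4; A4 -> z x | S A4 S | z | z x A4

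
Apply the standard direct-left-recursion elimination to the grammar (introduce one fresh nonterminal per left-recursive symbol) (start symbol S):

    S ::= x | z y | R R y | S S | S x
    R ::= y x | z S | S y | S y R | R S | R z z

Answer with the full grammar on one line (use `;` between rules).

S ::= x S' | z y S' | R R y S'; R ::= y x R' | z S R' | S y R' | S y R R'; S' ::= S S' | x S' | ε; R' ::= S R' | z z R' | ε

S, R are directly left-recursive.
For S: α = {S, x}, β = {x, z y, R R y}. Rewrite as S → β S' and S' → α S' | ε.
For R: α = {S, z z}, β = {y x, z S, S y, S y R}. Rewrite as R → β R' and R' → α R' | ε.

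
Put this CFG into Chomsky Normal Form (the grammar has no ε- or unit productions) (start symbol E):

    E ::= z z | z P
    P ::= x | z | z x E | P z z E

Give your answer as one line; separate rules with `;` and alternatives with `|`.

E ::= X1 X1 | X1 P; P ::= x | z | X1 Y1 | P Y2; X1 ::= z; X2 ::= x; Y1 ::= X2 E; Y2 ::= X1 Y3; Y3 ::= X1 E

Introduce a nonterminal for each terminal appearing in a rule of length ≥ 2: X1 → z, X2 → x.
Binarize each right-hand side of length ≥ 3 by chaining fresh nonterminals (Y1, Y2, …): affected rules were P → X1 X2 E; P → P X1 X1 E.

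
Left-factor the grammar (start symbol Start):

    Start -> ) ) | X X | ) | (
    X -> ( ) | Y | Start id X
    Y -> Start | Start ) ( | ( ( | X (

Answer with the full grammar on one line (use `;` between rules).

Start has alternatives sharing prefix ')': factor to Start → ) Start1 with Start1 → ) | ε.
Y has alternatives sharing prefix 'Start': factor to Y → Start Y1 with Y1 → ε | ) (.

Start -> X X | ( | ) Start1; X -> ( ) | Y | Start id X; Y -> ( ( | X ( | Start Y1; Start1 -> ) | ε; Y1 -> ε | ) (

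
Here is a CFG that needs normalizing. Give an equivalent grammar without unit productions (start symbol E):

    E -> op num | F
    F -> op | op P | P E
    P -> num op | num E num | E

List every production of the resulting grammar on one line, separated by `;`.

E -> op num | op | op P | P E; F -> op | op P | P E; P -> op num | num op | num E num | op | op P | P E

Unit pairs: E ⇒* {F}; P ⇒* {E, F}.
Replace each nonterminal's rules with the union of the non-unit rules of every nonterminal it unit-derives.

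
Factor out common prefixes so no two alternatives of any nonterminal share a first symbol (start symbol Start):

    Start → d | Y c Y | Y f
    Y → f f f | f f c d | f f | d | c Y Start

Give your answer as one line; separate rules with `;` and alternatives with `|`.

Start → d | Y Start1; Y → d | c Y Start | f f Y1; Start1 → c Y | f; Y1 → f | c d | ε

Start has alternatives sharing prefix 'Y': factor to Start → Y Start1 with Start1 → c Y | f.
Y has alternatives sharing prefix 'f f': factor to Y → f f Y1 with Y1 → f | c d | ε.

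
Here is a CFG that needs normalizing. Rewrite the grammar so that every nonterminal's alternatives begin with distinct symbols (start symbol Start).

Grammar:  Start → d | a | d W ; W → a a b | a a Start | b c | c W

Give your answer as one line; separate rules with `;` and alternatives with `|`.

Start has alternatives sharing prefix 'd': factor to Start → d Start1 with Start1 → ε | W.
W has alternatives sharing prefix 'a a': factor to W → a a W1 with W1 → b | Start.

Start → a | d Start1; W → b c | c W | a a W1; Start1 → ε | W; W1 → b | Start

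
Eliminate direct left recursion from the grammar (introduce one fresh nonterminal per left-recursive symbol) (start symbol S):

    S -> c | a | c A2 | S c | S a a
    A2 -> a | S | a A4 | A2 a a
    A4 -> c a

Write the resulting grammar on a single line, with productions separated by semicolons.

Directly left-recursive nonterminals: S, A2.
For S: α = {c, a a}, β = {c, a, c A2}. Rewrite as S → β S' and S' → α S' | ε.
For A2: α = {a a}, β = {a, S, a A4}. Rewrite as A2 → β A2' and A2' → α A2' | ε.

S -> c S' | a S' | c A2 S'; A2 -> a A2' | S A2' | a A4 A2'; A4 -> c a; S' -> c S' | a a S' | ε; A2' -> a a A2' | ε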